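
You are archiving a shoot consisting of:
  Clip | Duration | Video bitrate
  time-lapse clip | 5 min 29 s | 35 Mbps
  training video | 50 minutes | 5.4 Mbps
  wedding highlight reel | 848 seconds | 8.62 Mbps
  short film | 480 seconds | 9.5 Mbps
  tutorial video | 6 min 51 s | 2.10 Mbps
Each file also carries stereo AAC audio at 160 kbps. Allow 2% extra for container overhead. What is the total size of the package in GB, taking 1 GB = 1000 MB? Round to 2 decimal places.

Audio: 160 kbps = 0.160 Mbps.
time-lapse clip: 35.160 Mbps × 329 s × 1.02 = 11799.0 Mb
training video: 5.560 Mbps × 3000 s × 1.02 = 17013.6 Mb
wedding highlight reel: 8.780 Mbps × 848 s × 1.02 = 7594.3 Mb
short film: 9.660 Mbps × 480 s × 1.02 = 4729.5 Mb
tutorial video: 2.260 Mbps × 411 s × 1.02 = 947.4 Mb
Total: 42083.9 Mb = 5260.5 MB.
= 5.260 GB.

5.26 GB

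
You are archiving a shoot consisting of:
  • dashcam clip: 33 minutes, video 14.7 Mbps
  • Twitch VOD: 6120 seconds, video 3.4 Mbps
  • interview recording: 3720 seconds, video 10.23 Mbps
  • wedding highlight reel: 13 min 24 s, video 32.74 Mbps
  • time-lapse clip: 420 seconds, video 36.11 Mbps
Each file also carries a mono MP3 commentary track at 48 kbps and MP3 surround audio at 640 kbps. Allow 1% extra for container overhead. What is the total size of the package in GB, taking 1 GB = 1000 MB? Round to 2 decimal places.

17.48 GB

Audio total: 48 + 640 = 688 kbps = 0.688 Mbps.
dashcam clip: 15.388 Mbps × 1980 s × 1.01 = 30772.9 Mb
Twitch VOD: 4.088 Mbps × 6120 s × 1.01 = 25268.7 Mb
interview recording: 10.918 Mbps × 3720 s × 1.01 = 41021.1 Mb
wedding highlight reel: 33.428 Mbps × 804 s × 1.01 = 27144.9 Mb
time-lapse clip: 36.798 Mbps × 420 s × 1.01 = 15609.7 Mb
Total: 139817.4 Mb = 17477.2 MB.
= 17.48 GB.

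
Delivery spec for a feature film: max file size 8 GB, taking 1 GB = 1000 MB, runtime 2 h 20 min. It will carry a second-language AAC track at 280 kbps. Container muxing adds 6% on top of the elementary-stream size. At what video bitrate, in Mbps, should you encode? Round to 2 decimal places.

6.91 Mbps

Budget: 8 GB = 64000.0 Mb.
Stream payload after overhead: 64000.0 / 1.06 = 60377.4 Mb.
2 h 20 min = 140 min = 8400 s
Total bitrate budget: 60377.4 Mb / 8400 s = 7.188 Mbps.
Audio: 280 kbps = 0.280 Mbps.
Video: 7.188 − 0.280 = 6.908 Mbps.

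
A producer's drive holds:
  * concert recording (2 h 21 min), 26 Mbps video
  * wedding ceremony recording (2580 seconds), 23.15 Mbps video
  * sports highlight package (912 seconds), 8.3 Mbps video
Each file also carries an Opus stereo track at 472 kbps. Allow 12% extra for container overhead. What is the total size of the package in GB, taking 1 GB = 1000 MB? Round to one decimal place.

41.0 GB

Audio: 472 kbps = 0.472 Mbps.
concert recording: 26.472 Mbps × 8460 s × 1.12 = 250827.5 Mb
wedding ceremony recording: 23.622 Mbps × 2580 s × 1.12 = 68258.1 Mb
sports highlight package: 8.772 Mbps × 912 s × 1.12 = 8960.1 Mb
Total: 328045.7 Mb = 41005.7 MB.
= 41.01 GB.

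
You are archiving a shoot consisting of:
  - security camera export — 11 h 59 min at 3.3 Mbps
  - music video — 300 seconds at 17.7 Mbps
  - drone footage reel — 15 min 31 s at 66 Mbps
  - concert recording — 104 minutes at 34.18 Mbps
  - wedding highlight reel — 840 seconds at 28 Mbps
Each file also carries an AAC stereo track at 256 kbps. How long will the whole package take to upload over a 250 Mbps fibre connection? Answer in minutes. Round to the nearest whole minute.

Audio: 256 kbps = 0.256 Mbps.
security camera export: 3.556 Mbps × 43140 s = 153405.8 Mb
music video: 17.956 Mbps × 300 s = 5386.8 Mb
drone footage reel: 66.256 Mbps × 931 s = 61684.3 Mb
concert recording: 34.436 Mbps × 6240 s = 214880.6 Mb
wedding highlight reel: 28.256 Mbps × 840 s = 23735.0 Mb
Total: 459092.7 Mb = 57386.6 MB.
At 250 Mbps: 459092.7 / 250 = 1836 s ≈ 30.6 minutes.

31 minutes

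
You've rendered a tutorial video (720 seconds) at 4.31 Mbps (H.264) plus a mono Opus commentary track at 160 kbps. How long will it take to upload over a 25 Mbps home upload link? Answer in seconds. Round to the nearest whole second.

129 seconds

Audio: 160 kbps = 0.160 Mbps.
Total bitrate: 4.470 Mbps.
File: 4.470 Mbps × 720 s = 3218.4 Mb.
At 25 Mbps: 3218.4 / 25 = 128.7 s ≈ 129 seconds.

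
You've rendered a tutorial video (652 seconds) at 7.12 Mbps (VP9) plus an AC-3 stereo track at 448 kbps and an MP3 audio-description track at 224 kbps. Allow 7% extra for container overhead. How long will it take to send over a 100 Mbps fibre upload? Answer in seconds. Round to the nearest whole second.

Audio total: 448 + 224 = 672 kbps = 0.672 Mbps.
Total bitrate: 7.792 Mbps.
File: 7.792 Mbps × 652 s = 5080.4 Mb.
With 7% container overhead: ×1.07. → 5436.0 Mb.
At 100 Mbps: 5436.0 / 100 = 54.4 s ≈ 54.4 seconds.

54 seconds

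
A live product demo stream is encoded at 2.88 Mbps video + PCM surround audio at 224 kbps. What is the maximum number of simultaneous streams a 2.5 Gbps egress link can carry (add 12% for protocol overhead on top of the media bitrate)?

719

Audio: 224 kbps = 0.224 Mbps.
Per-viewer media rate: 3.104 Mbps.
On the wire with 12% overhead: 3.476 Mbps.
2.5 Gbps = 2,500 Mbps; 2,500 / 3.476 = 719.12 → 719 viewers.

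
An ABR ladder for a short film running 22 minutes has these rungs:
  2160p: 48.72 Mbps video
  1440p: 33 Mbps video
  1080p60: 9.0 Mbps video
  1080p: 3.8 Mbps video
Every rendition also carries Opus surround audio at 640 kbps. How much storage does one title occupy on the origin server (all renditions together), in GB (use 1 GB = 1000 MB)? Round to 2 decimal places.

22 min = 1320 s
Audio: 640 kbps = 0.640 Mbps.
Sum of rendition bitrates: (48.72+0.640) + (33+0.640) + (9.0+0.640) + (3.8+0.640) = 97.080 Mbps.
× 1320 s = 128,146 Mb = 16,018 MB = 16.02 GB.

16.02 GB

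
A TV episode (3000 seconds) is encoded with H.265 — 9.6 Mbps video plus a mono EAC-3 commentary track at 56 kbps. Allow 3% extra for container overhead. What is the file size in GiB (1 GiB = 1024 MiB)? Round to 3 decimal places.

3.473 GiB

Audio: 56 kbps = 0.056 Mbps.
Total bitrate: 9.6 + 0.056 = 9.656 Mbps.
Stream data: 9.656 Mbps × 3000 s = 28968.0 Mb.
With 3% container overhead: ×1.03.
29,837 Mb = 3,729,630,000 bytes ÷ 1,073,741,824 = 3.473 GiB.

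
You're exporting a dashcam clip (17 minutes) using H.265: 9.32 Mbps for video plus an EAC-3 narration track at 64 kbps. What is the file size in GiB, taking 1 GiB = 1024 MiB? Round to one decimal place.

17 min = 1020 s
Audio: 64 kbps = 0.064 Mbps.
Total bitrate: 9.32 + 0.064 = 9.384 Mbps.
Stream data: 9.384 Mbps × 1020 s = 9571.7 Mb.
9,572 Mb = 1,196,460,000 bytes ÷ 1,073,741,824 = 1.114 GiB.

1.1 GiB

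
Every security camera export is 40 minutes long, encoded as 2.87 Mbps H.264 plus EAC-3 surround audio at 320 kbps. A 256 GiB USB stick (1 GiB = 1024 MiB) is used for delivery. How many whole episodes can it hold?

287

40 min = 2400 s
Audio: 320 kbps = 0.320 Mbps.
Total bitrate: 3.190 Mbps.
Per item: 3.190 Mbps × 2400 s = 7,656 Mb = 957.0 MB.
Capacity: 256 GiB = 2,199,023 Mb; 287.23 items → 287 complete.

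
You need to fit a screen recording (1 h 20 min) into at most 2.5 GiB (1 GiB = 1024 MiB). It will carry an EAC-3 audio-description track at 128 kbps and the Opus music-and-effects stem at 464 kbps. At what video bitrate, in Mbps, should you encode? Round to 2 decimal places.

3.88 Mbps

Budget: 2.5 GiB = 21474.8 Mb.
1 h 20 min = 80 min = 4800 s
Total bitrate budget: 21474.8 Mb / 4800 s = 4.474 Mbps.
Audio total: 128 + 464 = 592 kbps = 0.592 Mbps.
Video: 4.474 − 0.592 = 3.882 Mbps.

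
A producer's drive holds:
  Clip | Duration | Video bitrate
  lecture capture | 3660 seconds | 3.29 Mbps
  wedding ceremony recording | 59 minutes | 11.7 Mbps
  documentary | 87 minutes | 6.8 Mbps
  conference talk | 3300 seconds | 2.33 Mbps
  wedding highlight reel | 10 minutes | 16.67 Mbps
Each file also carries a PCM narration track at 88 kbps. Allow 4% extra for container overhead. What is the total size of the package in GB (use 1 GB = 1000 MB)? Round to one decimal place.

Audio: 88 kbps = 0.088 Mbps.
lecture capture: 3.378 Mbps × 3660 s × 1.04 = 12858.0 Mb
wedding ceremony recording: 11.788 Mbps × 3540 s × 1.04 = 43398.7 Mb
documentary: 6.888 Mbps × 5220 s × 1.04 = 37393.6 Mb
conference talk: 2.418 Mbps × 3300 s × 1.04 = 8298.6 Mb
wedding highlight reel: 16.758 Mbps × 600 s × 1.04 = 10457.0 Mb
Total: 112405.9 Mb = 14050.7 MB.
= 14.05 GB.

14.1 GB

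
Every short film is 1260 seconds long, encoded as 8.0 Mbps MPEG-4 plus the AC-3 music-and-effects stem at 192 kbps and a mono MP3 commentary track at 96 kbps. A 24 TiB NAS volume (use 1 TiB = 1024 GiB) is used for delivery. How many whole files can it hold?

20215

Audio total: 192 + 96 = 288 kbps = 0.288 Mbps.
Total bitrate: 8.288 Mbps.
Per item: 8.288 Mbps × 1260 s = 10,443 Mb = 1,305 MB.
Capacity: 24 TiB = 211,106,233 Mb; 20215.33 items → 20215 complete.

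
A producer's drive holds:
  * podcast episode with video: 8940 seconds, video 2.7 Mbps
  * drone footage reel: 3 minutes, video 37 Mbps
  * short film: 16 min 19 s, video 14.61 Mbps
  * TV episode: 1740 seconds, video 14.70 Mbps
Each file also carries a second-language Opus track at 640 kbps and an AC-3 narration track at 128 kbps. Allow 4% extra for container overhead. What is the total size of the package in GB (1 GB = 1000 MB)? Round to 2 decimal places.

10.37 GB

Audio total: 640 + 128 = 768 kbps = 0.768 Mbps.
podcast episode with video: 3.468 Mbps × 8940 s × 1.04 = 32244.1 Mb
drone footage reel: 37.768 Mbps × 180 s × 1.04 = 7070.2 Mb
short film: 15.378 Mbps × 979 s × 1.04 = 15657.3 Mb
TV episode: 15.468 Mbps × 1740 s × 1.04 = 27990.9 Mb
Total: 82962.4 Mb = 10370.3 MB.
= 10.37 GB.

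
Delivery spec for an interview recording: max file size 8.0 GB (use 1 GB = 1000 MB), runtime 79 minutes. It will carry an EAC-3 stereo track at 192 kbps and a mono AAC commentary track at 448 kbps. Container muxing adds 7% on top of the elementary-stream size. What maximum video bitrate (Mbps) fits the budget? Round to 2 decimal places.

11.98 Mbps

Budget: 8.0 GB = 64000.0 Mb.
Stream payload after overhead: 64000.0 / 1.07 = 59813.1 Mb.
79 min = 4740 s
Total bitrate budget: 59813.1 Mb / 4740 s = 12.619 Mbps.
Audio total: 192 + 448 = 640 kbps = 0.640 Mbps.
Video: 12.619 − 0.640 = 11.979 Mbps.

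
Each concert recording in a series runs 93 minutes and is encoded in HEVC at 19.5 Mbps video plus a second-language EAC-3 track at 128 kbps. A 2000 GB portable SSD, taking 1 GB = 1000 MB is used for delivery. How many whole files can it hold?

146

93 min = 5580 s
Audio: 128 kbps = 0.128 Mbps.
Total bitrate: 19.628 Mbps.
Per item: 19.628 Mbps × 5580 s = 109,524 Mb = 13,691 MB.
Capacity: 2000 GB = 16,000,000 Mb; 146.09 items → 146 complete.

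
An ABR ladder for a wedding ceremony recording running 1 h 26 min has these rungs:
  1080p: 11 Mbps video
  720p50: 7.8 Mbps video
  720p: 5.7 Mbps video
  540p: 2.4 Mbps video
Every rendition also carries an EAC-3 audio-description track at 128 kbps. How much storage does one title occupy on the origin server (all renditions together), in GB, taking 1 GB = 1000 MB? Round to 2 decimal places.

1 h 26 min = 86 min = 5160 s
Audio: 128 kbps = 0.128 Mbps.
Sum of rendition bitrates: (11+0.128) + (7.8+0.128) + (5.7+0.128) + (2.4+0.128) = 27.412 Mbps.
× 5160 s = 141,446 Mb = 17,681 MB = 17.68 GB.

17.68 GB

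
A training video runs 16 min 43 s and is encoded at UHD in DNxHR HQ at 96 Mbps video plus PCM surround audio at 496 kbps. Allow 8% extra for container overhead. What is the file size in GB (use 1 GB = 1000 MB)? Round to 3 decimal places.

13.066 GB

16 min 43 s = 1003 s
Audio: 496 kbps = 0.496 Mbps.
Total bitrate: 96 + 0.496 = 96.496 Mbps.
Stream data: 96.496 Mbps × 1003 s = 96785.5 Mb.
With 8% container overhead: ×1.08.
104,528 Mb ÷ 8 = 13,066 MB → 13.07 GB.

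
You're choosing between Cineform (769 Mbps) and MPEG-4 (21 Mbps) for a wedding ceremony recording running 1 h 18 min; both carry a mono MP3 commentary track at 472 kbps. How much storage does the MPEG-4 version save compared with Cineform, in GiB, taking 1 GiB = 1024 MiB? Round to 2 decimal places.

407.53 GiB

1 h 18 min = 78 min = 4680 s
Audio: 472 kbps = 0.472 Mbps.
Cineform: 769.472 Mbps × 4680 s = 3601129.0 Mb = 419.227 GiB.
MPEG-4: 21.472 Mbps × 4680 s = 100489.0 Mb = 11.698 GiB.
Saving: 419.227 − 11.698 = 407.528 GiB.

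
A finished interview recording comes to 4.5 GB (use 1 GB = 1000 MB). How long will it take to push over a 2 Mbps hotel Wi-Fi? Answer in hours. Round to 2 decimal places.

File: 4.5 GB = 36000.0 Mb.
At 2 Mbps: 36000.0 / 2 = 18000.0 s ≈ 5 hours.

5.00 hours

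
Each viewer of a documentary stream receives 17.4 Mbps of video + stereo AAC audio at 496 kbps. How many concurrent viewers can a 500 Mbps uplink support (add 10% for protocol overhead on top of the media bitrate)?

Audio: 496 kbps = 0.496 Mbps.
Per-viewer media rate: 17.896 Mbps.
On the wire with 10% overhead: 19.686 Mbps.
500 Mbps = 500.0 Mbps; 500.0 / 19.686 = 25.40 → 25 viewers.

25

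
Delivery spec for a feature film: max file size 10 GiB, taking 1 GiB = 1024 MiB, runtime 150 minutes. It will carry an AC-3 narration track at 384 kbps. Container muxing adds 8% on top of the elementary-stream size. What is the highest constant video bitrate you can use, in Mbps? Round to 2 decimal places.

8.45 Mbps

Budget: 10 GiB = 85899.3 Mb.
Stream payload after overhead: 85899.3 / 1.08 = 79536.4 Mb.
150 min = 9000 s
Total bitrate budget: 79536.4 Mb / 9000 s = 8.837 Mbps.
Audio: 384 kbps = 0.384 Mbps.
Video: 8.837 − 0.384 = 8.453 Mbps.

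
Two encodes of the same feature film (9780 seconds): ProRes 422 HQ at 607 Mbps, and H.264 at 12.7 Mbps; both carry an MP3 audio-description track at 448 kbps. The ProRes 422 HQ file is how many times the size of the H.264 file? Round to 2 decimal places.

46.20

Audio: 448 kbps = 0.448 Mbps.
ProRes 422 HQ: 607.448 Mbps × 9780 s = 5940841.4 Mb = 742.605 GB.
H.264: 13.148 Mbps × 9780 s = 128587.4 Mb = 16.073 GB.
Ratio: 742.605 / 16.073 = 46.201.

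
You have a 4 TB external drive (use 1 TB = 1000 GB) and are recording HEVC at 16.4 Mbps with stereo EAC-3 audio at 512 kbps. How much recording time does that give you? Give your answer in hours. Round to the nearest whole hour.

526 hours

Audio: 512 kbps = 0.512 Mbps.
Total bitrate: 16.4 + 0.512 = 16.912 Mbps.
Capacity: 4 TB = 32,000,000 Mb.
Recording time: 32,000,000 / 16.912 = 1,892,148 s ≈ 526 hours.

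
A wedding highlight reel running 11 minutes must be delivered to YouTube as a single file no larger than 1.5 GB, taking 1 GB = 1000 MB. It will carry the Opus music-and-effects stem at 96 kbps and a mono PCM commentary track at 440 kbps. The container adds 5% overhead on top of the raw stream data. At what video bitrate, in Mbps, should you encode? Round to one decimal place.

Budget: 1.5 GB = 12000.0 Mb.
Stream payload after overhead: 12000.0 / 1.05 = 11428.6 Mb.
11 min = 660 s
Total bitrate budget: 11428.6 Mb / 660 s = 17.316 Mbps.
Audio total: 96 + 440 = 536 kbps = 0.536 Mbps.
Video: 17.316 − 0.536 = 16.780 Mbps.

16.8 Mbps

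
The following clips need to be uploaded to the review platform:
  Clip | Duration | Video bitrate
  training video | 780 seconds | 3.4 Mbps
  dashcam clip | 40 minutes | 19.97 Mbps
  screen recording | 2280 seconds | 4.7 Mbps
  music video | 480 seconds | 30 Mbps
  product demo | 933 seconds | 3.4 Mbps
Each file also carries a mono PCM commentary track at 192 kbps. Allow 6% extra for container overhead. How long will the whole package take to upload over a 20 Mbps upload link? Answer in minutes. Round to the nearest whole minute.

Audio: 192 kbps = 0.192 Mbps.
training video: 3.592 Mbps × 780 s × 1.06 = 2969.9 Mb
dashcam clip: 20.162 Mbps × 2400 s × 1.06 = 51292.1 Mb
screen recording: 4.892 Mbps × 2280 s × 1.06 = 11823.0 Mb
music video: 30.192 Mbps × 480 s × 1.06 = 15361.7 Mb
product demo: 3.592 Mbps × 933 s × 1.06 = 3552.4 Mb
Total: 84999.1 Mb = 10624.9 MB.
At 20 Mbps: 84999.1 / 20 = 4250 s ≈ 70.8 minutes.

71 minutes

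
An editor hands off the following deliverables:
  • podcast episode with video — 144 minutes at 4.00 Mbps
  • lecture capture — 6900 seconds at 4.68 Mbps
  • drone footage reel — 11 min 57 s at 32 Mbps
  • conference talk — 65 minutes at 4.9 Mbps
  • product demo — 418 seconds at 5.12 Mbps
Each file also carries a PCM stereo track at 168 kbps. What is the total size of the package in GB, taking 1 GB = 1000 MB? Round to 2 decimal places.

14.31 GB

Audio: 168 kbps = 0.168 Mbps.
podcast episode with video: 4.168 Mbps × 8640 s = 36011.5 Mb
lecture capture: 4.848 Mbps × 6900 s = 33451.2 Mb
drone footage reel: 32.168 Mbps × 717 s = 23064.5 Mb
conference talk: 5.068 Mbps × 3900 s = 19765.2 Mb
product demo: 5.288 Mbps × 418 s = 2210.4 Mb
Total: 114502.8 Mb = 14312.8 MB.
= 14.31 GB.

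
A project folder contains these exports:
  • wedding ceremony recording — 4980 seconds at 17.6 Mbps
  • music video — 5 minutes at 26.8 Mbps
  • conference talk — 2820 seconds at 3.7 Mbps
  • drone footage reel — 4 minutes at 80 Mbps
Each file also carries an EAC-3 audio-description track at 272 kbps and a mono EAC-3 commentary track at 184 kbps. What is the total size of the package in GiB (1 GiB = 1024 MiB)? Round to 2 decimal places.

15.03 GiB

Audio total: 272 + 184 = 456 kbps = 0.456 Mbps.
wedding ceremony recording: 18.056 Mbps × 4980 s = 89918.9 Mb
music video: 27.256 Mbps × 300 s = 8176.8 Mb
conference talk: 4.156 Mbps × 2820 s = 11719.9 Mb
drone footage reel: 80.456 Mbps × 240 s = 19309.4 Mb
Total: 129125.0 Mb = 16140.6 MB.
= 15.03 GiB.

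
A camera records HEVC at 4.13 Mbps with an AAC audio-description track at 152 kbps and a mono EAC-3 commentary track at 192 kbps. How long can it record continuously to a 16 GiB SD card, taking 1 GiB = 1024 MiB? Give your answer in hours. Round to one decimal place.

8.5 hours

Audio total: 152 + 192 = 344 kbps = 0.344 Mbps.
Total bitrate: 4.13 + 0.344 = 4.474 Mbps.
Capacity: 16 GiB = 137,439 Mb.
Recording time: 137,439 / 4.474 = 30,719 s ≈ 8.53 hours.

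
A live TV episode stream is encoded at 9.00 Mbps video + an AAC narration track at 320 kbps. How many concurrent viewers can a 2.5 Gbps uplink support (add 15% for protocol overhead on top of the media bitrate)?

233

Audio: 320 kbps = 0.320 Mbps.
Per-viewer media rate: 9.320 Mbps.
On the wire with 15% overhead: 10.718 Mbps.
2.5 Gbps = 2,500 Mbps; 2,500 / 10.718 = 233.25 → 233 viewers.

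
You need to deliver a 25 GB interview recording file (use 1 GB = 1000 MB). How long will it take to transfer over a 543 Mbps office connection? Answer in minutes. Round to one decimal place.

6.1 minutes

File: 25 GB = 200000.0 Mb.
At 543 Mbps: 200000.0 / 543 = 368.3 s ≈ 6.14 minutes.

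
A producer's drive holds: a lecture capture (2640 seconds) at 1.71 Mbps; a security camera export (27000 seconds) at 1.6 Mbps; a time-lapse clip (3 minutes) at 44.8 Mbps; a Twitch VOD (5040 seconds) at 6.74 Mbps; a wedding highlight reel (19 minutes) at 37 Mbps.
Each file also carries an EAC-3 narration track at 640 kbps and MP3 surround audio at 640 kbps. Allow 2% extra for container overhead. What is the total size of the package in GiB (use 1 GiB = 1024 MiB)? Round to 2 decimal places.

21.14 GiB

Audio total: 640 + 640 = 1280 kbps = 1.280 Mbps.
lecture capture: 2.990 Mbps × 2640 s × 1.02 = 8051.5 Mb
security camera export: 2.880 Mbps × 27000 s × 1.02 = 79315.2 Mb
time-lapse clip: 46.080 Mbps × 180 s × 1.02 = 8460.3 Mb
Twitch VOD: 8.020 Mbps × 5040 s × 1.02 = 41229.2 Mb
wedding highlight reel: 38.280 Mbps × 1140 s × 1.02 = 44512.0 Mb
Total: 181568.2 Mb = 22696.0 MB.
= 21.14 GiB.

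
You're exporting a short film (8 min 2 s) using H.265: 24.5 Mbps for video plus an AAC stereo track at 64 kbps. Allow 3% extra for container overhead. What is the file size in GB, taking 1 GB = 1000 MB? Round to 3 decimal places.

1.524 GB

8 min 2 s = 482 s
Audio: 64 kbps = 0.064 Mbps.
Total bitrate: 24.5 + 0.064 = 24.564 Mbps.
Stream data: 24.564 Mbps × 482 s = 11839.8 Mb.
With 3% container overhead: ×1.03.
12,195 Mb ÷ 8 = 1,524 MB → 1.524 GB.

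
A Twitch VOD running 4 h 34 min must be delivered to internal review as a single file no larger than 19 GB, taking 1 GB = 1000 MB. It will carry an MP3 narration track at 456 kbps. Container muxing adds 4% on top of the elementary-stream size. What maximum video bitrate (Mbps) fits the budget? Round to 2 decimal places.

Budget: 19 GB = 152000.0 Mb.
Stream payload after overhead: 152000.0 / 1.04 = 146153.8 Mb.
4 h 34 min = 274 min = 16440 s
Total bitrate budget: 146153.8 Mb / 16440 s = 8.890 Mbps.
Audio: 456 kbps = 0.456 Mbps.
Video: 8.890 − 0.456 = 8.434 Mbps.

8.43 Mbps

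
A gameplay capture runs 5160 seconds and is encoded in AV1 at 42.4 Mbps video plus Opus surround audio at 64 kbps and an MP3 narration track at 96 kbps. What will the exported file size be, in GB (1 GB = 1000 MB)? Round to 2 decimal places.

Audio total: 64 + 96 = 160 kbps = 0.160 Mbps.
Total bitrate: 42.4 + 0.160 = 42.560 Mbps.
Stream data: 42.560 Mbps × 5160 s = 219609.6 Mb.
219,610 Mb ÷ 8 = 27,451 MB → 27.45 GB.

27.45 GB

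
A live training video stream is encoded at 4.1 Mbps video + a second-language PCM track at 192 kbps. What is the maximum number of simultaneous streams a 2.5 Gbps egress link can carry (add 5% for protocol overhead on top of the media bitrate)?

Audio: 192 kbps = 0.192 Mbps.
Per-viewer media rate: 4.292 Mbps.
On the wire with 5% overhead: 4.507 Mbps.
2.5 Gbps = 2,500 Mbps; 2,500 / 4.507 = 554.74 → 554 viewers.

554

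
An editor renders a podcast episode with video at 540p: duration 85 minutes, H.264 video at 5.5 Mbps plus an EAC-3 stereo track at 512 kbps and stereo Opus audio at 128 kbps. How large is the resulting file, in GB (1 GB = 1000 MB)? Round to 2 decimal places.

85 min = 5100 s
Audio total: 512 + 128 = 640 kbps = 0.640 Mbps.
Total bitrate: 5.5 + 0.640 = 6.140 Mbps.
Stream data: 6.140 Mbps × 5100 s = 31314.0 Mb.
31,314 Mb ÷ 8 = 3,914 MB → 3.914 GB.

3.91 GB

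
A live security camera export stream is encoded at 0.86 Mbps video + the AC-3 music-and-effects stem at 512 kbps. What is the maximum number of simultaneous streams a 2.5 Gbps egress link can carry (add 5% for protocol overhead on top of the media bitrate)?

1735

Audio: 512 kbps = 0.512 Mbps.
Per-viewer media rate: 1.372 Mbps.
On the wire with 5% overhead: 1.441 Mbps.
2.5 Gbps = 2,500 Mbps; 2,500 / 1.441 = 1735.39 → 1735 viewers.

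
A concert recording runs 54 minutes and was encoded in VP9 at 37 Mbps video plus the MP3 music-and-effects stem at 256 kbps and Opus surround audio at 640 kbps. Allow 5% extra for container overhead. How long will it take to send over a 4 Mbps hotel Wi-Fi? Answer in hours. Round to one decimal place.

9.0 hours

54 min = 3240 s
Audio total: 256 + 640 = 896 kbps = 0.896 Mbps.
Total bitrate: 37.896 Mbps.
File: 37.896 Mbps × 3240 s = 122783.0 Mb.
With 5% container overhead: ×1.05. → 128922.2 Mb.
At 4 Mbps: 128922.2 / 4 = 32230.5 s ≈ 8.95 hours.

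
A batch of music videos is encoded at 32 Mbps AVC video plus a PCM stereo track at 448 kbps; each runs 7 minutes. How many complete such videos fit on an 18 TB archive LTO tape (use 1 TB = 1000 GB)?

7 min = 420 s
Audio: 448 kbps = 0.448 Mbps.
Total bitrate: 32.448 Mbps.
Per item: 32.448 Mbps × 420 s = 13,628 Mb = 1,704 MB.
Capacity: 18 TB = 144,000,000 Mb; 10566.36 items → 10566 complete.

10566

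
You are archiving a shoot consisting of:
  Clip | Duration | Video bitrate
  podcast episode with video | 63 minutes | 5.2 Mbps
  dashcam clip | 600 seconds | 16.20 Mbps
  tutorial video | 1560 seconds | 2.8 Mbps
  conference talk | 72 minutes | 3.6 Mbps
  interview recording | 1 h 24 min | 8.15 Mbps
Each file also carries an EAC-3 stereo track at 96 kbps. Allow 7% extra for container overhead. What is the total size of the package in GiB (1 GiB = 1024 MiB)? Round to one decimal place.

11.4 GiB

Audio: 96 kbps = 0.096 Mbps.
podcast episode with video: 5.296 Mbps × 3780 s × 1.07 = 21420.2 Mb
dashcam clip: 16.296 Mbps × 600 s × 1.07 = 10462.0 Mb
tutorial video: 2.896 Mbps × 1560 s × 1.07 = 4834.0 Mb
conference talk: 3.696 Mbps × 4320 s × 1.07 = 17084.4 Mb
interview recording: 8.246 Mbps × 5040 s × 1.07 = 44469.0 Mb
Total: 98269.7 Mb = 12283.7 MB.
= 11.44 GiB.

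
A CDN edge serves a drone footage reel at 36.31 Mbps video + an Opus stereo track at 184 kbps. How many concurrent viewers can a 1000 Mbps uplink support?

27

Audio: 184 kbps = 0.184 Mbps.
Per-viewer media rate: 36.494 Mbps.
1000 Mbps = 1,000 Mbps; 1,000 / 36.494 = 27.40 → 27 viewers.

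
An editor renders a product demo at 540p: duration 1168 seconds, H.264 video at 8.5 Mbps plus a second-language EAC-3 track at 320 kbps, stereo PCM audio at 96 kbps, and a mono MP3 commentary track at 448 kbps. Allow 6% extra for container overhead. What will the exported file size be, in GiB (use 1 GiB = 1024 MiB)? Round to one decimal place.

Audio total: 320 + 96 + 448 = 864 kbps = 0.864 Mbps.
Total bitrate: 8.5 + 0.864 = 9.364 Mbps.
Stream data: 9.364 Mbps × 1168 s = 10937.2 Mb.
With 6% container overhead: ×1.06.
11,593 Mb = 1,449,172,640 bytes ÷ 1,073,741,824 = 1.350 GiB.

1.3 GiB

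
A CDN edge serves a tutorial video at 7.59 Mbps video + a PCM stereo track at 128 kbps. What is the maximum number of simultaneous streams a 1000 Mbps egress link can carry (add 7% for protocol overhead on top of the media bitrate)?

Audio: 128 kbps = 0.128 Mbps.
Per-viewer media rate: 7.718 Mbps.
On the wire with 7% overhead: 8.258 Mbps.
1000 Mbps = 1,000 Mbps; 1,000 / 8.258 = 121.09 → 121 viewers.

121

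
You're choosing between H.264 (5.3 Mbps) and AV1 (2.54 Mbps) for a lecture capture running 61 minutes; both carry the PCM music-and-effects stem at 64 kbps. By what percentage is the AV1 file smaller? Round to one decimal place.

61 min = 3660 s
Audio: 64 kbps = 0.064 Mbps.
H.264: 5.364 Mbps × 3660 s = 19632.2 Mb = 2.454 GB.
AV1: 2.604 Mbps × 3660 s = 9530.6 Mb = 1.191 GB.
Reduction: (1 − 1.191/2.454) × 100 = 51.45%.

51.5%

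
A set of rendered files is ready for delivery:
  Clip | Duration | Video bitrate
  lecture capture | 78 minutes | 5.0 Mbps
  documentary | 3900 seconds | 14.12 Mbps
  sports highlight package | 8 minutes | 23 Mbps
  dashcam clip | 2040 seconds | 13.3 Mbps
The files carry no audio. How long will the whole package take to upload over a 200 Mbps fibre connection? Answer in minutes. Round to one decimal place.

lecture capture: 5.000 Mbps × 4680 s = 23400.0 Mb
documentary: 14.120 Mbps × 3900 s = 55068.0 Mb
sports highlight package: 23.000 Mbps × 480 s = 11040.0 Mb
dashcam clip: 13.300 Mbps × 2040 s = 27132.0 Mb
Total: 116640.0 Mb = 14580.0 MB.
At 200 Mbps: 116640.0 / 200 = 583 s ≈ 9.72 minutes.

9.7 minutes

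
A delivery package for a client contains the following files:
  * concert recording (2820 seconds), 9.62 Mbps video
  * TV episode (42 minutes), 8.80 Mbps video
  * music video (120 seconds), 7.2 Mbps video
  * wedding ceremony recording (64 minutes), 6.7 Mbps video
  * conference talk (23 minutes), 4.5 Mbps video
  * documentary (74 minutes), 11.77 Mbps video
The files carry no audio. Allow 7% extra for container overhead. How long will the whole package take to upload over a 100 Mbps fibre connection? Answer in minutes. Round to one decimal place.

24.0 minutes

concert recording: 9.620 Mbps × 2820 s × 1.07 = 29027.4 Mb
TV episode: 8.800 Mbps × 2520 s × 1.07 = 23728.3 Mb
music video: 7.200 Mbps × 120 s × 1.07 = 924.5 Mb
wedding ceremony recording: 6.700 Mbps × 3840 s × 1.07 = 27529.0 Mb
conference talk: 4.500 Mbps × 1380 s × 1.07 = 6644.7 Mb
documentary: 11.770 Mbps × 4440 s × 1.07 = 55916.9 Mb
Total: 143770.8 Mb = 17971.3 MB.
At 100 Mbps: 143770.8 / 100 = 1438 s ≈ 24 minutes.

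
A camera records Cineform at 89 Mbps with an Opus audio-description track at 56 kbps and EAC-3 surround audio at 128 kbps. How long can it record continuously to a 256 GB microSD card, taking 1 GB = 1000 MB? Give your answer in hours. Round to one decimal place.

Audio total: 56 + 128 = 184 kbps = 0.184 Mbps.
Total bitrate: 89 + 0.184 = 89.184 Mbps.
Capacity: 256 GB = 2,048,000 Mb.
Recording time: 2,048,000 / 89.184 = 22,964 s ≈ 6.38 hours.

6.4 hours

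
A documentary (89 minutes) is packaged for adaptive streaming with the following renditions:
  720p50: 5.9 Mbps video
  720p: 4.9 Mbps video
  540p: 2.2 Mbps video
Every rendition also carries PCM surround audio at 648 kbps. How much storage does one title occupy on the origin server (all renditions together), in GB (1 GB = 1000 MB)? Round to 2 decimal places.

9.98 GB

89 min = 5340 s
Audio: 648 kbps = 0.648 Mbps.
Sum of rendition bitrates: (5.9+0.648) + (4.9+0.648) + (2.2+0.648) = 14.944 Mbps.
× 5340 s = 79,801 Mb = 9,975 MB = 9.975 GB.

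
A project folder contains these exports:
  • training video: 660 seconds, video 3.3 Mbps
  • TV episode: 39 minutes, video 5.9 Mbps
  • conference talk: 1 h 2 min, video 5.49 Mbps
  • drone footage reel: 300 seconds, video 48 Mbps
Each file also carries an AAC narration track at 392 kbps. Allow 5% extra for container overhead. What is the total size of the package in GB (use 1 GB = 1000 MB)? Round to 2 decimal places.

Audio: 392 kbps = 0.392 Mbps.
training video: 3.692 Mbps × 660 s × 1.05 = 2558.6 Mb
TV episode: 6.292 Mbps × 2340 s × 1.05 = 15459.4 Mb
conference talk: 5.882 Mbps × 3720 s × 1.05 = 22975.1 Mb
drone footage reel: 48.392 Mbps × 300 s × 1.05 = 15243.5 Mb
Total: 56236.6 Mb = 7029.6 MB.
= 7.030 GB.

7.03 GB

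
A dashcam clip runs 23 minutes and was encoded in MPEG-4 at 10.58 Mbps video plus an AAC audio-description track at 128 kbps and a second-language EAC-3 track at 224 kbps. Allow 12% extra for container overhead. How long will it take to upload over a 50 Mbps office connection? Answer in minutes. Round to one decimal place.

5.6 minutes

23 min = 1380 s
Audio total: 128 + 224 = 352 kbps = 0.352 Mbps.
Total bitrate: 10.932 Mbps.
File: 10.932 Mbps × 1380 s = 15086.2 Mb.
With 12% container overhead: ×1.12. → 16896.5 Mb.
At 50 Mbps: 16896.5 / 50 = 337.9 s ≈ 5.63 minutes.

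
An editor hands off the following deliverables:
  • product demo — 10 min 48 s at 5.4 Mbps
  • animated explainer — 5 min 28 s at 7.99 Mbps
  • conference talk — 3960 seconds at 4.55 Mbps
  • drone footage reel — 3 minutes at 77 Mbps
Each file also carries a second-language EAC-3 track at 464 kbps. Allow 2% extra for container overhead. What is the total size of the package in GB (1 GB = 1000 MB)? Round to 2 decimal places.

Audio: 464 kbps = 0.464 Mbps.
product demo: 5.864 Mbps × 648 s × 1.02 = 3875.9 Mb
animated explainer: 8.454 Mbps × 328 s × 1.02 = 2828.4 Mb
conference talk: 5.014 Mbps × 3960 s × 1.02 = 20252.5 Mb
drone footage reel: 77.464 Mbps × 180 s × 1.02 = 14222.4 Mb
Total: 41179.2 Mb = 5147.4 MB.
= 5.147 GB.

5.15 GB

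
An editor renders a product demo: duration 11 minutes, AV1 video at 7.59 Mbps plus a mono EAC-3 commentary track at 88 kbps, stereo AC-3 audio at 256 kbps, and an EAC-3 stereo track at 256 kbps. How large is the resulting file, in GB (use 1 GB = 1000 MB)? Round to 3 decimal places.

0.676 GB

11 min = 660 s
Audio total: 88 + 256 + 256 = 600 kbps = 0.600 Mbps.
Total bitrate: 7.59 + 0.600 = 8.190 Mbps.
Stream data: 8.190 Mbps × 660 s = 5405.4 Mb.
5,405 Mb ÷ 8 = 675.7 MB → 0.6757 GB.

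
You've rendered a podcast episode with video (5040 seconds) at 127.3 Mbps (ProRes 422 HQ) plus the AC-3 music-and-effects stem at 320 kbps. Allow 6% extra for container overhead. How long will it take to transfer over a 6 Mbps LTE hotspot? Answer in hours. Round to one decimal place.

Audio: 320 kbps = 0.320 Mbps.
Total bitrate: 127.620 Mbps.
File: 127.620 Mbps × 5040 s = 643204.8 Mb.
With 6% container overhead: ×1.06. → 681797.1 Mb.
At 6 Mbps: 681797.1 / 6 = 113632.8 s ≈ 31.6 hours.

31.6 hours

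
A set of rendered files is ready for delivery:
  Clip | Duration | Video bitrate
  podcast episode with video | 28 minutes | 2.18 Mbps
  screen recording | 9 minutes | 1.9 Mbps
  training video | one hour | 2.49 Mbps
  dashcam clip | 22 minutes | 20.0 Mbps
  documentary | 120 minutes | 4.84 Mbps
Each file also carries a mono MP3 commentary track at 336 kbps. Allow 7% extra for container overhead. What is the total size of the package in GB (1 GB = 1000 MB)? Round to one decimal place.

10.7 GB

Audio: 336 kbps = 0.336 Mbps.
podcast episode with video: 2.516 Mbps × 1680 s × 1.07 = 4522.8 Mb
screen recording: 2.236 Mbps × 540 s × 1.07 = 1292.0 Mb
training video: 2.826 Mbps × 3600 s × 1.07 = 10885.8 Mb
dashcam clip: 20.336 Mbps × 1320 s × 1.07 = 28722.6 Mb
documentary: 5.176 Mbps × 7200 s × 1.07 = 39875.9 Mb
Total: 85298.9 Mb = 10662.4 MB.
= 10.66 GB.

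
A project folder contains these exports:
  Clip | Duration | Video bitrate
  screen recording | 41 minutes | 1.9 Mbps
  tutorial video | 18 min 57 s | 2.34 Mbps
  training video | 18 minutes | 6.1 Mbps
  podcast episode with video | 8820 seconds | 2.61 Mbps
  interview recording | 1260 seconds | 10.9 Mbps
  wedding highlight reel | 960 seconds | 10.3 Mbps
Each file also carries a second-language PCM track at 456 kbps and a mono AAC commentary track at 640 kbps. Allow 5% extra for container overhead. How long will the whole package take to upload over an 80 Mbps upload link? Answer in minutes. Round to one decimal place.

17.0 minutes

Audio total: 456 + 640 = 1096 kbps = 1.096 Mbps.
screen recording: 2.996 Mbps × 2460 s × 1.05 = 7738.7 Mb
tutorial video: 3.436 Mbps × 1137 s × 1.05 = 4102.1 Mb
training video: 7.196 Mbps × 1080 s × 1.05 = 8160.3 Mb
podcast episode with video: 3.706 Mbps × 8820 s × 1.05 = 34321.3 Mb
interview recording: 11.996 Mbps × 1260 s × 1.05 = 15870.7 Mb
wedding highlight reel: 11.396 Mbps × 960 s × 1.05 = 11487.2 Mb
Total: 81680.1 Mb = 10210.0 MB.
At 80 Mbps: 81680.1 / 80 = 1021 s ≈ 17 minutes.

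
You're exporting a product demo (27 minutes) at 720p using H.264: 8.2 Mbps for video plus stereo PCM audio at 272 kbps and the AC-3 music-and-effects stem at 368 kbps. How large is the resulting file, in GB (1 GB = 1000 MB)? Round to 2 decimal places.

1.79 GB

27 min = 1620 s
Audio total: 272 + 368 = 640 kbps = 0.640 Mbps.
Total bitrate: 8.2 + 0.640 = 8.840 Mbps.
Stream data: 8.840 Mbps × 1620 s = 14320.8 Mb.
14,321 Mb ÷ 8 = 1,790 MB → 1.790 GB.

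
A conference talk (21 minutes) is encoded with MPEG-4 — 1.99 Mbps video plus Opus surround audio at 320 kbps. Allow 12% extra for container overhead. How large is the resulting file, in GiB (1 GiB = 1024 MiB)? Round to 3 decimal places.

0.379 GiB

21 min = 1260 s
Audio: 320 kbps = 0.320 Mbps.
Total bitrate: 1.99 + 0.320 = 2.310 Mbps.
Stream data: 2.310 Mbps × 1260 s = 2910.6 Mb.
With 12% container overhead: ×1.12.
3,260 Mb = 407,484,000 bytes ÷ 1,073,741,824 = 0.3795 GiB.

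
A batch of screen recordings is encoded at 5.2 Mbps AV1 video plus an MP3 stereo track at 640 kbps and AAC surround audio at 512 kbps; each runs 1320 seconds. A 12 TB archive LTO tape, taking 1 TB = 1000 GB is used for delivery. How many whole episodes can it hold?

Audio total: 640 + 512 = 1152 kbps = 1.152 Mbps.
Total bitrate: 6.352 Mbps.
Per item: 6.352 Mbps × 1320 s = 8,385 Mb = 1,048 MB.
Capacity: 12 TB = 96,000,000 Mb; 11449.51 items → 11449 complete.

11449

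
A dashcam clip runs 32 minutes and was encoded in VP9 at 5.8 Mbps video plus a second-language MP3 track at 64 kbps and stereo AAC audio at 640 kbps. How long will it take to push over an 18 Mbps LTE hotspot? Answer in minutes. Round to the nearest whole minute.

12 minutes

32 min = 1920 s
Audio total: 64 + 640 = 704 kbps = 0.704 Mbps.
Total bitrate: 6.504 Mbps.
File: 6.504 Mbps × 1920 s = 12487.7 Mb.
At 18 Mbps: 12487.7 / 18 = 693.8 s ≈ 11.6 minutes.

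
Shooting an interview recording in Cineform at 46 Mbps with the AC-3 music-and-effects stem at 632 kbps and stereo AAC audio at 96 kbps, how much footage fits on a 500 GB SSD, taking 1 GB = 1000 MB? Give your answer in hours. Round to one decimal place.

23.8 hours

Audio total: 632 + 96 = 728 kbps = 0.728 Mbps.
Total bitrate: 46 + 0.728 = 46.728 Mbps.
Capacity: 500 GB = 4,000,000 Mb.
Recording time: 4,000,000 / 46.728 = 85,602 s ≈ 23.8 hours.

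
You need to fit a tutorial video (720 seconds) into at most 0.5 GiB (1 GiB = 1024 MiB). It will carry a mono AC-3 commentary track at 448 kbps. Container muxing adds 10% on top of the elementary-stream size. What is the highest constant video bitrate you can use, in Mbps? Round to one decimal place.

Budget: 0.5 GiB = 4295.0 Mb.
Stream payload after overhead: 4295.0 / 1.10 = 3904.5 Mb.
Total bitrate budget: 3904.5 Mb / 720 s = 5.423 Mbps.
Audio: 448 kbps = 0.448 Mbps.
Video: 5.423 − 0.448 = 4.975 Mbps.

5.0 Mbps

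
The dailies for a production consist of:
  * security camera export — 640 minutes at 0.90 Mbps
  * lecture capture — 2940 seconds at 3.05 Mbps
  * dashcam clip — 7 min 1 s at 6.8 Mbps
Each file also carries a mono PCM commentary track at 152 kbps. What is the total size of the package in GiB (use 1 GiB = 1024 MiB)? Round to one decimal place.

6.1 GiB

Audio: 152 kbps = 0.152 Mbps.
security camera export: 1.052 Mbps × 38400 s = 40396.8 Mb
lecture capture: 3.202 Mbps × 2940 s = 9413.9 Mb
dashcam clip: 6.952 Mbps × 421 s = 2926.8 Mb
Total: 52737.5 Mb = 6592.2 MB.
= 6.139 GiB.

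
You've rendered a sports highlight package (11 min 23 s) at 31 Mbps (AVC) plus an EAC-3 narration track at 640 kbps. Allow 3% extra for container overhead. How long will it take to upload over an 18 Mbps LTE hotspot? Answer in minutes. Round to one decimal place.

20.6 minutes

11 min 23 s = 683 s
Audio: 640 kbps = 0.640 Mbps.
Total bitrate: 31.640 Mbps.
File: 31.640 Mbps × 683 s = 21610.1 Mb.
With 3% container overhead: ×1.03. → 22258.4 Mb.
At 18 Mbps: 22258.4 / 18 = 1236.6 s ≈ 20.6 minutes.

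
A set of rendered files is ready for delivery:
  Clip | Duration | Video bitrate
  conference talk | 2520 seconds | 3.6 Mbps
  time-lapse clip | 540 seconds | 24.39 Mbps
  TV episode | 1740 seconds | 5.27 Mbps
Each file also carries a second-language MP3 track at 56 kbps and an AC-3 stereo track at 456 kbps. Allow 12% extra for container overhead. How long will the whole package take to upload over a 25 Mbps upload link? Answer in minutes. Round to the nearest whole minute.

Audio total: 56 + 456 = 512 kbps = 0.512 Mbps.
conference talk: 4.112 Mbps × 2520 s × 1.12 = 11605.7 Mb
time-lapse clip: 24.902 Mbps × 540 s × 1.12 = 15060.7 Mb
TV episode: 5.782 Mbps × 1740 s × 1.12 = 11268.0 Mb
Total: 37934.4 Mb = 4741.8 MB.
At 25 Mbps: 37934.4 / 25 = 1517 s ≈ 25.3 minutes.

25 minutes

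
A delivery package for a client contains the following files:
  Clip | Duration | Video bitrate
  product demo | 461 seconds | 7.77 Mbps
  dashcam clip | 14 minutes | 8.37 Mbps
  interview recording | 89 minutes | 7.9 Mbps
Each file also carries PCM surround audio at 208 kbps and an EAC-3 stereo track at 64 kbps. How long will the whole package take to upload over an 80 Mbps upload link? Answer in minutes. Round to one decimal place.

11.4 minutes

Audio total: 208 + 64 = 272 kbps = 0.272 Mbps.
product demo: 8.042 Mbps × 461 s = 3707.4 Mb
dashcam clip: 8.642 Mbps × 840 s = 7259.3 Mb
interview recording: 8.172 Mbps × 5340 s = 43638.5 Mb
Total: 54605.1 Mb = 6825.6 MB.
At 80 Mbps: 54605.1 / 80 = 683 s ≈ 11.4 minutes.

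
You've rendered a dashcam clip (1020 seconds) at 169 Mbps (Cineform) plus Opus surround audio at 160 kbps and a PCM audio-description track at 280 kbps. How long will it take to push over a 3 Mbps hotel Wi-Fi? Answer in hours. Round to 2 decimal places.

16.00 hours

Audio total: 160 + 280 = 440 kbps = 0.440 Mbps.
Total bitrate: 169.440 Mbps.
File: 169.440 Mbps × 1020 s = 172828.8 Mb.
At 3 Mbps: 172828.8 / 3 = 57609.6 s ≈ 16 hours.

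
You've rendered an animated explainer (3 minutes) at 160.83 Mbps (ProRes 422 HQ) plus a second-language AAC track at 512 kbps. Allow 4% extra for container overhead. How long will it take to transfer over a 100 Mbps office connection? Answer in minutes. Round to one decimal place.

5.0 minutes

3 min = 180 s
Audio: 512 kbps = 0.512 Mbps.
Total bitrate: 161.342 Mbps.
File: 161.342 Mbps × 180 s = 29041.6 Mb.
With 4% container overhead: ×1.04. → 30203.2 Mb.
At 100 Mbps: 30203.2 / 100 = 302.0 s ≈ 5.03 minutes.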